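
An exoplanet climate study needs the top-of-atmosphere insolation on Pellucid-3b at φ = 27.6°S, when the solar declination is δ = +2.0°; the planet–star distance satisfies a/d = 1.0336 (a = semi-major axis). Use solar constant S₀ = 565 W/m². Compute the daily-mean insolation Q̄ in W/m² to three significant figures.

cos H₀ = −tan(-27.6°) tan(+2.000°) = 0.0183, H₀ = 1.5525 rad.
Bracket: H₀ sin φ sin δ + cos φ cos δ sin H₀ = 1.5525×-0.46330×0.03490 + 0.88620×0.99939×0.99983 = -0.025103 + 0.885509 = 0.860406.
Inverse-square distance factor (a/d)² = 1.0336² = 1.068329.
Q̄ = (S₀/π) × 1.068329 × [bracket] = (565/π) × 1.068329 × 0.860406 = 165.3 W/m².

Q̄ ≈ 165 W/m²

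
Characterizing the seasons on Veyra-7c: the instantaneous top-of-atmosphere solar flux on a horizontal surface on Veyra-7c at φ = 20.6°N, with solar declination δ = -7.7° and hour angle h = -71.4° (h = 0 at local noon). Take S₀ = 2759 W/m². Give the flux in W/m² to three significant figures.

686 W/m²

cos θ_z = sin φ sin δ + cos φ cos δ cos h = -0.047142 + 0.295873 = 0.248731.
Flux = S₀ · cos θ_z = 2759 × 0.248731 = 686.2 W/m².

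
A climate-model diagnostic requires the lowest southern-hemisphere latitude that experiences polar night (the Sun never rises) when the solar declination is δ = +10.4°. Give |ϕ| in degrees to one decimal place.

|ϕ| = 79.6°

Polar night requires cos h₀ = −tan ϕ tan δ ≥ 1, i.e. tan ϕ tan δ ≤ −1.
The boundary is |tan ϕ| · |tan δ| = 1, so |ϕ| = 90° − |δ| = 90° − 10.4° = 79.6° in the southern hemisphere.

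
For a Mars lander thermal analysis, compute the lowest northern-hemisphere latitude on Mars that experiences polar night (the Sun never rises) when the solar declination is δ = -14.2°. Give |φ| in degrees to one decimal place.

|φ| = 75.8°

Polar night requires cos H₀ = −tan φ tan δ ≥ 1, i.e. tan φ tan δ ≤ −1.
The boundary is |tan φ| · |tan δ| = 1, so |φ| = 90° − |δ| = 90° − 14.2° = 75.8° in the northern hemisphere.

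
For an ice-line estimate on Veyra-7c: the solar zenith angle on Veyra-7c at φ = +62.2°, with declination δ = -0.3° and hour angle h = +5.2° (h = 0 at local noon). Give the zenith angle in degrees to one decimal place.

θ_z = 62.6°

cos θ_z = sin φ sin δ + cos φ cos δ cos h = -0.004632 + 0.464461 = 0.459829.
θ_z = arccos(0.459829) = 62.6°.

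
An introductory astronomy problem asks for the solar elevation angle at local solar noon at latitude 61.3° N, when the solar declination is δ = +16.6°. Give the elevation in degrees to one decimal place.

45.3°

At local noon the hour angle is zero, so the zenith angle equals |ϕ − δ| = |+61.3° − (+16.600°)| = 44.700°.
Elevation = 90° − 44.700° = 45.3°.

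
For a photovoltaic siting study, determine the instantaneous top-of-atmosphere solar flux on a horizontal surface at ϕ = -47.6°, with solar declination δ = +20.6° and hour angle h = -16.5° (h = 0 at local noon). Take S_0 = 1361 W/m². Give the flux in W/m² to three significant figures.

cos θ_z = sin ϕ sin δ + cos ϕ cos δ cos h = -0.259819 + 0.605195 = 0.345376.
Flux = S_0 · cos θ_z = 1361 × 0.345376 = 470.1 W/m².

470 W/m²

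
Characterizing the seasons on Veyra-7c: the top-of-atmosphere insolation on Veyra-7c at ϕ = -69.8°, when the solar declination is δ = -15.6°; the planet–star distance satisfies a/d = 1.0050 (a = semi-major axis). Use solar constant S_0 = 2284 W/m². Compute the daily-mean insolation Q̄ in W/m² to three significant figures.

cos h₀ = −tan(-69.8°) tan(-15.600°) = -0.7589, h₀ = 2.4324 rad.
Bracket: h₀ sin ϕ sin δ + cos ϕ cos δ sin h₀ = 2.4324×-0.93849×-0.26892 + 0.34530×0.96316×0.65126 = 0.613886 + 0.216595 = 0.830481.
Inverse-square distance factor (a/d)² = 1.0050² = 1.010025.
Q̄ = (S_0/π) × 1.010025 × [bracket] = (2284/π) × 1.010025 × 0.830481 = 609.8 W/m².

Q̄ ≈ 610 W/m²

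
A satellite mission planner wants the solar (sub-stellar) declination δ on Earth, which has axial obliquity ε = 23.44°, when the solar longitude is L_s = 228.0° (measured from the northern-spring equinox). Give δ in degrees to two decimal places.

δ = -17.19°

sin δ = sin ε · sin L_s = sin 23.44° × sin 228.0° = -0.295614.
δ = arcsin(-0.295614) = -17.19°.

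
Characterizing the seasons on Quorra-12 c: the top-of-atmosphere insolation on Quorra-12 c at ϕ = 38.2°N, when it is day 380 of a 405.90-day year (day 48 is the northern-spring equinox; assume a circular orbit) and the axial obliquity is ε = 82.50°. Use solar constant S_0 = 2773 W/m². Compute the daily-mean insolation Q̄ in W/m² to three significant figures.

Q̄ ≈ 0.00 W/m²

Solar longitude: L_s = 360° × (380 − 48)/405.90 = 294.457°.
sin δ = sin 82.50° × sin 294.457° = -0.90249, so δ = -64.487°.
cos h₀ = −tan(+38.2°) tan(-64.487°) = 1.6488 ≥ 1 ⇒ polar night, h₀ = 0 and Q̄ = 0.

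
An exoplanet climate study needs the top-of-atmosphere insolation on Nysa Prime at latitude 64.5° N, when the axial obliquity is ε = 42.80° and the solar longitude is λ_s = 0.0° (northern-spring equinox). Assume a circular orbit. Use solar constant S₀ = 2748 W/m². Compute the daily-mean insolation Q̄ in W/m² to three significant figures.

Solar declination: sin δ = sin ε · sin λ_s = sin 42.80° × sin 0.0° = 0.00000, so δ = +0.000°.
cos H₀ = −tan(+64.5°) tan(+0.000°) = -0.0000, H₀ = 1.5708 rad.
Bracket: H₀ sin φ sin δ + cos φ cos δ sin H₀ = 1.5708×0.90259×0.00000 + 0.43051×1.00000×1.00000 = 0.000000 + 0.430510 = 0.430510.
Q̄ = (S₀/π) × [bracket] = (2748/π) × 0.430510 = 376.6 W/m².

Q̄ ≈ 377 W/m²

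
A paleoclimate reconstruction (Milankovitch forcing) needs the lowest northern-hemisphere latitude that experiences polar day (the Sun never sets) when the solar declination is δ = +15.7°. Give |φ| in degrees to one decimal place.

Polar day requires cos H₀ = −tan φ tan δ ≤ −1, i.e. tan φ tan δ ≥ 1.
The boundary is |tan φ| · |tan δ| = 1, so |φ| = 90° − |δ| = 90° − 15.7° = 74.3° in the northern hemisphere.

|φ| = 74.3°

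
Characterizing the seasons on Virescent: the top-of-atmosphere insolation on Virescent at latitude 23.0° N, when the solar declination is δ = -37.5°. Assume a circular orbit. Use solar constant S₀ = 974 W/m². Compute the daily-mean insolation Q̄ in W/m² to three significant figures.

Q̄ ≈ 123 W/m²

cos H₀ = −tan(+23.0°) tan(-37.500°) = 0.3257, H₀ = 1.2390 rad.
Bracket: H₀ sin φ sin δ + cos φ cos δ sin H₀ = 1.2390×0.39073×-0.60876 + 0.92050×0.79335×0.94547 = -0.294710 + 0.690457 = 0.395747.
Q̄ = (S₀/π) × [bracket] = (974/π) × 0.395747 = 122.7 W/m².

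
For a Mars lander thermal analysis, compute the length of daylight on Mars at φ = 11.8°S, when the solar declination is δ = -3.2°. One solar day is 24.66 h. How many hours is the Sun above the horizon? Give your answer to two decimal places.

cos H₀ = −tan φ · tan δ = −tan(-11.8°) × tan(-3.200°) = -0.0117, so H₀ = 1.5825 rad = 90.67°.
Daylight = 2H₀/(2π) × 24.66 h = (1.5825/π) × 24.66 = 12.42 h.

12.42 h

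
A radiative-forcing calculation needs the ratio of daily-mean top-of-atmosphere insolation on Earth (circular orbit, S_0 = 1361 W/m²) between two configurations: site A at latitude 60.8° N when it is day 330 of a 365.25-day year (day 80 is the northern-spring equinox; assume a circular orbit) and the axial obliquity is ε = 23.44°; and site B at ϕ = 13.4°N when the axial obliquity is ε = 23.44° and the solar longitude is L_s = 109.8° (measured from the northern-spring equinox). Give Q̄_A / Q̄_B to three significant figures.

Q̄_A / Q̄_B ≈ 0.0684

— Configuration A (ϕ=+60.8°):
Solar longitude: L_s = 360° × (330 − 80)/365.25 = 246.407°.
sin δ = sin 23.44° × sin 246.407° = -0.36454, so δ = -21.379°.
cos h₀ = −tan(+60.8°) tan(-21.379°) = 0.7005, h₀ = 0.7948 rad.
Bracket: h₀ sin ϕ sin δ + cos ϕ cos δ sin h₀ = 0.7948×0.87292×-0.36454 + 0.48786×0.93119×0.71369 = -0.252917 + 0.324222 = 0.071305.
Q̄ = (S_0/π) × [bracket] = (1361/π) × 0.071305 = 30.891 W/m².
— Configuration B (ϕ=+13.4°):
Solar declination: sin δ = sin ε · sin L_s = sin 23.44° × sin 109.8° = 0.37427, so δ = +21.979°.
cos h₀ = −tan(+13.4°) tan(+21.979°) = -0.0962, h₀ = 1.6671 rad.
Bracket: h₀ sin ϕ sin δ + cos ϕ cos δ sin h₀ = 1.6671×0.23175×0.37427 + 0.97278×0.92732×0.99537 = 0.144599 + 0.897902 = 1.042501.
Q̄ = (S_0/π) × [bracket] = (1361/π) × 1.042501 = 451.63 W/m².
Ratio Q̄_A / Q̄_B = 30.891 / 451.63 = 0.06840.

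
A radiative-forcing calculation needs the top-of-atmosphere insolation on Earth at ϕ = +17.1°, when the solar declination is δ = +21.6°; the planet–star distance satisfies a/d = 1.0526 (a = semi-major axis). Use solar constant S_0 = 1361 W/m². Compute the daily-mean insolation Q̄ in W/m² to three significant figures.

cos h₀ = −tan(+17.1°) tan(+21.600°) = -0.1218, h₀ = 1.6929 rad.
Bracket: h₀ sin ϕ sin δ + cos ϕ cos δ sin h₀ = 1.6929×0.29404×0.36812 + 0.95579×0.92978×0.99255 = 0.183243 + 0.882054 = 1.065297.
Inverse-square distance factor (a/d)² = 1.0526² = 1.107967.
Q̄ = (S_0/π) × 1.107967 × [bracket] = (1361/π) × 1.107967 × 1.065297 = 511.3 W/m².

Q̄ ≈ 511 W/m²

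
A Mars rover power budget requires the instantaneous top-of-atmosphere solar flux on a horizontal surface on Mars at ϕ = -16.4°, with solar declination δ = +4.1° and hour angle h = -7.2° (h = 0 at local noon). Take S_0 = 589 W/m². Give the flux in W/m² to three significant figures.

cos θ_z = sin ϕ sin δ + cos ϕ cos δ cos h = -0.020187 + 0.949314 = 0.929127.
Flux = S_0 · cos θ_z = 589 × 0.929127 = 547.3 W/m².

547 W/m²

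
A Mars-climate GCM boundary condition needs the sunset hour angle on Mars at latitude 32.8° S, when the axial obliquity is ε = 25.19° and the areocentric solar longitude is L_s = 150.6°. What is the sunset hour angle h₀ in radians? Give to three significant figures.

h₀ = 1.43 rad

sin δ = sin 25.19° × sin 150.6° = 0.20894, so δ = +12.060°.
cos h₀ = −tan ϕ · tan δ = −tan(-32.8°) × tan(+12.060°) = 0.1377, so h₀ = 1.4327 rad = 82.09°.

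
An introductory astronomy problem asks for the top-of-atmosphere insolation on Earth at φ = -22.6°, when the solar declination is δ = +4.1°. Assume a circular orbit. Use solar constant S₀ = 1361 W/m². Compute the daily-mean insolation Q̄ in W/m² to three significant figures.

cos H₀ = −tan(-22.6°) tan(+4.100°) = 0.0298, H₀ = 1.5410 rad.
Bracket: H₀ sin φ sin δ + cos φ cos δ sin H₀ = 1.5410×-0.38430×0.07150 + 0.92321×0.99744×0.99955 = -0.042343 + 0.920432 = 0.878089.
Q̄ = (S₀/π) × [bracket] = (1361/π) × 0.878089 = 380.4 W/m².

Q̄ ≈ 380 W/m²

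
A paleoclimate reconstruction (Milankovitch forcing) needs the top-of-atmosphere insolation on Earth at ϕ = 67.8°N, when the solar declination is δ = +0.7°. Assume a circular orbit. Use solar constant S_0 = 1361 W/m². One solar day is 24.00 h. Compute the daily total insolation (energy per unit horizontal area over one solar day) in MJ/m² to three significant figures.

14.8 MJ/m²

cos h₀ = −tan(+67.8°) tan(+0.700°) = -0.0299, h₀ = 1.6007 rad.
Bracket: h₀ sin ϕ sin δ + cos ϕ cos δ sin h₀ = 1.6007×0.92587×0.01222 + 0.37784×0.99993×0.99955 = 0.018111 + 0.377644 = 0.395755.
Q̄ = (S_0/π) × [bracket] = (1361/π) × 0.395755 = 171.45 W/m².
Daily total = Q̄ × 24.00 h × 3600 s/h = 171.45 × 24.00 × 3600 / 10⁶ = 14.81 MJ/m².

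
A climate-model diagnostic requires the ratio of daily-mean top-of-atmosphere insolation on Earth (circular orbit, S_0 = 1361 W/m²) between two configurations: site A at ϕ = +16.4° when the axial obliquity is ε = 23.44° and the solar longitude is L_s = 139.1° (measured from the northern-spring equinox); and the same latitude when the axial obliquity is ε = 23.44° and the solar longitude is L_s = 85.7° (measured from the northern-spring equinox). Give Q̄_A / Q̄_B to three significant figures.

— Configuration A (ϕ=+16.4°):
Solar declination: sin δ = sin ε · sin L_s = sin 23.44° × sin 139.1° = 0.26045, so δ = +15.097°.
cos h₀ = −tan(+16.4°) tan(+15.097°) = -0.0794, h₀ = 1.6503 rad.
Bracket: h₀ sin ϕ sin δ + cos ϕ cos δ sin h₀ = 1.6503×0.28234×0.26045 + 0.95931×0.96549×0.99684 = 0.121356 + 0.923277 = 1.044633.
Q̄ = (S_0/π) × [bracket] = (1361/π) × 1.044633 = 452.56 W/m².
— Configuration B (ϕ=+16.4°):
Solar declination: sin δ = sin ε · sin L_s = sin 23.44° × sin 85.7° = 0.39667, so δ = +23.370°.
cos h₀ = −tan(+16.4°) tan(+23.370°) = -0.1272, h₀ = 1.6983 rad.
Bracket: h₀ sin ϕ sin δ + cos ϕ cos δ sin h₀ = 1.6983×0.28234×0.39667 + 0.95931×0.91796×0.99188 = 0.190202 + 0.873458 = 1.063660.
Q̄ = (S_0/π) × [bracket] = (1361/π) × 1.063660 = 460.80 W/m².
Ratio Q̄_A / Q̄_B = 452.56 / 460.80 = 0.9821.

Q̄_A / Q̄_B ≈ 0.982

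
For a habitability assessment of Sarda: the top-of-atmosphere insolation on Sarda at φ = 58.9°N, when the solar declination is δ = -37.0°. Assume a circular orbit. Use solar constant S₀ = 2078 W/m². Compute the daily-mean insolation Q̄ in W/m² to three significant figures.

Q̄ ≈ 0.00 W/m²

cos H₀ = −tan(+58.9°) tan(-37.000°) = 1.2492 ≥ 1 ⇒ polar night, H₀ = 0 and Q̄ = 0.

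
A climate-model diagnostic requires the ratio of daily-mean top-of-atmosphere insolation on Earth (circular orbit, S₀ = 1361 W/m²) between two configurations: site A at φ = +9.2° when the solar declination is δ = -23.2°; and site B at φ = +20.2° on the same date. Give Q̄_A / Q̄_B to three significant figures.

— Configuration A (φ=+9.2°):
cos H₀ = −tan(+9.2°) tan(-23.200°) = 0.0694, H₀ = 1.5013 rad.
Bracket: H₀ sin φ sin δ + cos φ cos δ sin H₀ = 1.5013×0.15988×-0.39394 + 0.98714×0.91914×0.99759 = -0.094557 + 0.905133 = 0.810576.
Q̄ = (S₀/π) × [bracket] = (1361/π) × 0.810576 = 351.16 W/m².
— Configuration B (φ=+20.2°):
cos H₀ = −tan(+20.2°) tan(-23.200°) = 0.1577, H₀ = 1.4124 rad.
Bracket: H₀ sin φ sin δ + cos φ cos δ sin H₀ = 1.4124×0.34530×-0.39394 + 0.93849×0.91914×0.98749 = -0.192125 + 0.851813 = 0.659688.
Q̄ = (S₀/π) × [bracket] = (1361/π) × 0.659688 = 285.79 W/m².
Ratio Q̄_A / Q̄_B = 351.16 / 285.79 = 1.229.

Q̄_A / Q̄_B ≈ 1.23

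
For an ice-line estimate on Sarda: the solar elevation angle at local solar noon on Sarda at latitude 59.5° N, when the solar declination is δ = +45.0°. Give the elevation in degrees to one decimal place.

75.5°

At local noon the hour angle is zero, so the zenith angle equals |φ − δ| = |+59.5° − (+45.000°)| = 14.500°.
Elevation = 90° − 14.500° = 75.5°.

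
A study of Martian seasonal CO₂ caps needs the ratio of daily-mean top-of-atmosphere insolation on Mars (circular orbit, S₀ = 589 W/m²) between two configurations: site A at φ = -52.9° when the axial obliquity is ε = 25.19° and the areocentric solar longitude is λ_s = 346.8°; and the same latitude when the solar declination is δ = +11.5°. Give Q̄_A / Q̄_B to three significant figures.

— Configuration A (φ=-52.9°):
sin δ = sin 25.19° × sin 346.8° = -0.09719, so δ = -5.577°.
cos H₀ = −tan(-52.9°) tan(-5.577°) = -0.1291, H₀ = 1.7003 rad.
Bracket: H₀ sin φ sin δ + cos φ cos δ sin H₀ = 1.7003×-0.79758×-0.09719 + 0.60321×0.99527×0.99163 = 0.131802 + 0.595332 = 0.727134.
Q̄ = (S₀/π) × [bracket] = (589/π) × 0.727134 = 136.33 W/m².
— Configuration B (φ=-52.9°):
cos H₀ = −tan(-52.9°) tan(+11.500°) = 0.2690, H₀ = 1.2984 rad.
Bracket: H₀ sin φ sin δ + cos φ cos δ sin H₀ = 1.2984×-0.79758×0.19937 + 0.60321×0.97992×0.96314 = -0.206463 + 0.569310 = 0.362847.
Q̄ = (S₀/π) × [bracket] = (589/π) × 0.362847 = 68.028 W/m².
Ratio Q̄_A / Q̄_B = 136.33 / 68.028 = 2.004.

Q̄_A / Q̄_B ≈ 2.00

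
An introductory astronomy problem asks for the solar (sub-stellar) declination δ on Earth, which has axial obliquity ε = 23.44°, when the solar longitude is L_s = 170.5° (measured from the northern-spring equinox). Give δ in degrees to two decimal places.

sin δ = sin ε · sin L_s = sin 23.44° × sin 170.5° = 0.065654.
δ = arcsin(0.065654) = +3.76°.

δ = +3.76°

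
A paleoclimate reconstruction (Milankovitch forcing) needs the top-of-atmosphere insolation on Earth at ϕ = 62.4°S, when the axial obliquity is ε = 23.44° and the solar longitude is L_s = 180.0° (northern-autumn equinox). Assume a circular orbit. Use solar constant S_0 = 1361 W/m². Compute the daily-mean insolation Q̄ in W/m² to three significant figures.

Q̄ ≈ 201 W/m²

Solar declination: sin δ = sin ε · sin L_s = sin 23.44° × sin 180.0° = 0.00000, so δ = +0.000°.
cos h₀ = −tan(-62.4°) tan(+0.000°) = 0.0000, h₀ = 1.5708 rad.
Bracket: h₀ sin ϕ sin δ + cos ϕ cos δ sin h₀ = 1.5708×-0.88620×0.00000 + 0.46330×1.00000×1.00000 = -0.000000 + 0.463300 = 0.463300.
Q̄ = (S_0/π) × [bracket] = (1361/π) × 0.463300 = 200.7 W/m².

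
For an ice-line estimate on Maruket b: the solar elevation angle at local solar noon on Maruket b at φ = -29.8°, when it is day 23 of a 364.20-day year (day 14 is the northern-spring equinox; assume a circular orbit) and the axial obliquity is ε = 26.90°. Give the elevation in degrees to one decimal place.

Solar longitude: λ_s = 360° × (23 − 14)/364.20 = 8.896°.
sin δ = sin 26.90° × sin 8.896° = 0.06997, so δ = +4.012°.
At local noon the hour angle is zero, so the zenith angle equals |φ − δ| = |-29.8° − (+4.012°)| = 33.812°.
Elevation = 90° − 33.812° = 56.2°.

56.2°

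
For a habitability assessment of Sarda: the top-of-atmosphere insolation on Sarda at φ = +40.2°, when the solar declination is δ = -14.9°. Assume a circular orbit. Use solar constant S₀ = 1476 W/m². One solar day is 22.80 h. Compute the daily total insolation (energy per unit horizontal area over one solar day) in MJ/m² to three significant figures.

cos H₀ = −tan(+40.2°) tan(-14.900°) = 0.2249, H₀ = 1.3440 rad.
Bracket: H₀ sin φ sin δ + cos φ cos δ sin H₀ = 1.3440×0.64546×-0.25713 + 0.76380×0.96638×0.97439 = -0.223060 + 0.719218 = 0.496158.
Q̄ = (S₀/π) × [bracket] = (1476/π) × 0.496158 = 233.11 W/m².
Daily total = Q̄ × 22.80 h × 3600 s/h = 233.11 × 22.80 × 3600 / 10⁶ = 19.13 MJ/m².

19.1 MJ/m²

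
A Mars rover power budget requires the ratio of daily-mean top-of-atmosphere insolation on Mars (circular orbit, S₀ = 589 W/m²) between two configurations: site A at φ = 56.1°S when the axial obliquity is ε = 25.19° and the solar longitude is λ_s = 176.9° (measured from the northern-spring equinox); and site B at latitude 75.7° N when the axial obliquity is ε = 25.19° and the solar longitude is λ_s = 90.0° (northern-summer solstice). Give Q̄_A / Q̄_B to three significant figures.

— Configuration A (φ=-56.1°):
Solar declination: sin δ = sin ε · sin λ_s = sin 25.19° × sin 176.9° = 0.02302, so δ = +1.319°.
cos H₀ = −tan(-56.1°) tan(+1.319°) = 0.0343, H₀ = 1.5365 rad.
Bracket: H₀ sin φ sin δ + cos φ cos δ sin H₀ = 1.5365×-0.83001×0.02302 + 0.55775×0.99974×0.99941 = -0.029358 + 0.557276 = 0.527918.
Q̄ = (S₀/π) × [bracket] = (589/π) × 0.527918 = 98.976 W/m².
— Configuration B (φ=+75.7°):
Solar declination: sin δ = sin ε · sin λ_s = sin 25.19° × sin 90.0° = 0.42562, so δ = +25.190°.
cos H₀ = −tan(+75.7°) tan(+25.190°) = -1.8453 ≤ −1 ⇒ polar day, H₀ = π.
Bracket: H₀ sin φ sin δ + cos φ cos δ sin H₀ = 3.1416×0.96902×0.42562 + 0.24700×0.90490×0.00000 = 1.295704 + 0.000000 = 1.295704.
Q̄ = (S₀/π) × [bracket] = (589/π) × 1.295704 = 242.92 W/m².
Ratio Q̄_A / Q̄_B = 98.976 / 242.92 = 0.4074.

Q̄_A / Q̄_B ≈ 0.407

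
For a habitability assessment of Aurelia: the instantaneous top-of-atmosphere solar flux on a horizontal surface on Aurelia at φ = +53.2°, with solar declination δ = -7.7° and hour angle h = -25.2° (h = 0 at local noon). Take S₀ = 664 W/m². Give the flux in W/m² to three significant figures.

285 W/m²

cos θ_z = sin φ sin δ + cos φ cos δ cos h = -0.107287 + 0.537126 = 0.429839.
Flux = S₀ · cos θ_z = 664 × 0.429839 = 285.4 W/m².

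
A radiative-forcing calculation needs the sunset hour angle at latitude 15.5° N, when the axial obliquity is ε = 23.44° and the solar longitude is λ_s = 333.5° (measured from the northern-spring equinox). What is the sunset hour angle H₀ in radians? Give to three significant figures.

H₀ = 1.52 rad

Solar declination: sin δ = sin ε · sin λ_s = sin 23.44° × sin 333.5° = -0.17749, so δ = -10.224°.
cos H₀ = −tan φ · tan δ = −tan(+15.5°) × tan(-10.224°) = 0.0500, so H₀ = 1.5208 rad = 87.13°.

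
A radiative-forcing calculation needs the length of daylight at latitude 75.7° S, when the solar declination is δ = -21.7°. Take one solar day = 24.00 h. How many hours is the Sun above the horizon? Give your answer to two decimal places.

24.00 h

Sunrise equation: cos h₀ = −tan ϕ · tan δ = -1.5612 ≤ −1, so the Sun never sets (polar day) and h₀ = π.
Daylight = 2h₀/(2π) × 24.00 h = (3.1416/π) × 24.00 = 24.00 h.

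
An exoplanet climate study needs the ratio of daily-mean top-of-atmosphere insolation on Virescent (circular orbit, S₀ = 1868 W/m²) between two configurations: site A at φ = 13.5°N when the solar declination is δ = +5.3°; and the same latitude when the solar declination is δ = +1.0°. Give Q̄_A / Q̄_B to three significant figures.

Q̄_A / Q̄_B ≈ 1.02

— Configuration A (φ=+13.5°):
cos H₀ = −tan(+13.5°) tan(+5.300°) = -0.0223, H₀ = 1.5931 rad.
Bracket: H₀ sin φ sin δ + cos φ cos δ sin H₀ = 1.5931×0.23345×0.09237 + 0.97237×0.99572×0.99975 = 0.034353 + 0.967966 = 1.002319.
Q̄ = (S₀/π) × [bracket] = (1868/π) × 1.002319 = 595.98 W/m².
— Configuration B (φ=+13.5°):
cos H₀ = −tan(+13.5°) tan(+1.000°) = -0.0042, H₀ = 1.5750 rad.
Bracket: H₀ sin φ sin δ + cos φ cos δ sin H₀ = 1.5750×0.23345×0.01745 + 0.97237×0.99985×0.99999 = 0.006416 + 0.972214 = 0.978630.
Q̄ = (S₀/π) × [bracket] = (1868/π) × 0.978630 = 581.90 W/m².
Ratio Q̄_A / Q̄_B = 595.98 / 581.90 = 1.024.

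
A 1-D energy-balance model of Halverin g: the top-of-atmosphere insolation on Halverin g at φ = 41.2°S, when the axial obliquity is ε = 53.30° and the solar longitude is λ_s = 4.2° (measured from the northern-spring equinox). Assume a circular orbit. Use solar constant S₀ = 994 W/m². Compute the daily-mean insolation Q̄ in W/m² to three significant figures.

Q̄ ≈ 219 W/m²

Solar declination: sin δ = sin ε · sin λ_s = sin 53.30° × sin 4.2° = 0.05872, so δ = +3.366°.
cos H₀ = −tan(-41.2°) tan(+3.366°) = 0.0515, H₀ = 1.5193 rad.
Bracket: H₀ sin φ sin δ + cos φ cos δ sin H₀ = 1.5193×-0.65869×0.05872 + 0.75241×0.99827×0.99867 = -0.058764 + 0.750109 = 0.691345.
Q̄ = (S₀/π) × [bracket] = (994/π) × 0.691345 = 218.7 W/m².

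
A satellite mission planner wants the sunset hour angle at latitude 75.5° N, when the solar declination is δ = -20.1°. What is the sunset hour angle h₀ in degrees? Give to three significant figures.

h₀ = 0.00°

cos h₀ = −tan ϕ · tan δ = 1.4150 ≥ 1, so the Sun never rises (polar night) and h₀ = 0.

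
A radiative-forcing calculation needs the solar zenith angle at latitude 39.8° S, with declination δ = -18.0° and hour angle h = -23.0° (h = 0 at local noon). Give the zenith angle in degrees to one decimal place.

cos θ_z = sin φ sin δ + cos φ cos δ cos h = 0.197805 + 0.672595 = 0.870400.
θ_z = arccos(0.870400) = 29.5°.

θ_z = 29.5°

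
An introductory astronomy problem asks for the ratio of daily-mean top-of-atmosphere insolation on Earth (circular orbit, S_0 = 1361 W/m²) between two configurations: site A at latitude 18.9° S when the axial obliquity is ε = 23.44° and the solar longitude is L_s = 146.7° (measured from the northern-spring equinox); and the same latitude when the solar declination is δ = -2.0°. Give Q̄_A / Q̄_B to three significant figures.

— Configuration A (ϕ=-18.9°):
Solar declination: sin δ = sin ε · sin L_s = sin 23.44° × sin 146.7° = 0.21839, so δ = +12.615°.
cos h₀ = −tan(-18.9°) tan(+12.615°) = 0.0766, h₀ = 1.4941 rad.
Bracket: h₀ sin ϕ sin δ + cos ϕ cos δ sin h₀ = 1.4941×-0.32392×0.21839 + 0.94609×0.97586×0.99706 = -0.105694 + 0.920537 = 0.814843.
Q̄ = (S_0/π) × [bracket] = (1361/π) × 0.814843 = 353.01 W/m².
— Configuration B (ϕ=-18.9°):
cos h₀ = −tan(-18.9°) tan(-2.000°) = -0.0120, h₀ = 1.5828 rad.
Bracket: h₀ sin ϕ sin δ + cos ϕ cos δ sin h₀ = 1.5828×-0.32392×-0.03490 + 0.94609×0.99939×0.99993 = 0.017893 + 0.945447 = 0.963340.
Q̄ = (S_0/π) × [bracket] = (1361/π) × 0.963340 = 417.34 W/m².
Ratio Q̄_A / Q̄_B = 353.01 / 417.34 = 0.8459.

Q̄_A / Q̄_B ≈ 0.846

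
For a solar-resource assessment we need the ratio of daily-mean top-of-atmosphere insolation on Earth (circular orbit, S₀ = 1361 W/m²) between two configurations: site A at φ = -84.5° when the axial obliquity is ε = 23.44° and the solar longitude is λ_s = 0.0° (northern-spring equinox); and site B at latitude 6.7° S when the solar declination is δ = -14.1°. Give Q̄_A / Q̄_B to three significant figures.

Q̄_A / Q̄_B ≈ 0.0951

— Configuration A (φ=-84.5°):
Solar declination: sin δ = sin ε · sin λ_s = sin 23.44° × sin 0.0° = 0.00000, so δ = +0.000°.
cos H₀ = −tan(-84.5°) tan(+0.000°) = 0.0000, H₀ = 1.5708 rad.
Bracket: H₀ sin φ sin δ + cos φ cos δ sin H₀ = 1.5708×-0.99540×0.00000 + 0.09585×1.00000×1.00000 = -0.000000 + 0.095850 = 0.095850.
Q̄ = (S₀/π) × [bracket] = (1361/π) × 0.095850 = 41.524 W/m².
— Configuration B (φ=-6.7°):
cos H₀ = −tan(-6.7°) tan(-14.100°) = -0.0295, H₀ = 1.6003 rad.
Bracket: H₀ sin φ sin δ + cos φ cos δ sin H₀ = 1.6003×-0.11667×-0.24362 + 0.99317×0.96987×0.99956 = 0.045486 + 0.962822 = 1.008308.
Q̄ = (S₀/π) × [bracket] = (1361/π) × 1.008308 = 436.82 W/m².
Ratio Q̄_A / Q̄_B = 41.524 / 436.82 = 0.09506.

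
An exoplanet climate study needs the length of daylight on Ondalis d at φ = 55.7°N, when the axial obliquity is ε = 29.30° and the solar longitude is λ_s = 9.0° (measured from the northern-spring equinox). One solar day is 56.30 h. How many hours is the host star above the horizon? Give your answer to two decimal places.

Solar declination: sin δ = sin ε · sin λ_s = sin 29.30° × sin 9.0° = 0.07656, so δ = +4.391°.
cos H₀ = −tan φ · tan δ = −tan(+55.7°) × tan(+4.391°) = -0.1126, so H₀ = 1.6836 rad = 96.46°.
Daylight = 2H₀/(2π) × 56.30 h = (1.6836/π) × 56.30 = 30.17 h.

30.17 h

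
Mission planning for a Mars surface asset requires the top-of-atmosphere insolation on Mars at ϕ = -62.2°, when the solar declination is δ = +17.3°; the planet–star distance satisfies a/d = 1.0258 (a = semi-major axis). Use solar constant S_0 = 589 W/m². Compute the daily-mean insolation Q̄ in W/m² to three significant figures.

cos h₀ = −tan(-62.2°) tan(+17.300°) = 0.5907, h₀ = 0.9388 rad.
Bracket: h₀ sin ϕ sin δ + cos ϕ cos δ sin h₀ = 0.9388×-0.88458×0.29737 + 0.46639×0.95476×0.80686 = -0.246949 + 0.359287 = 0.112338.
Inverse-square distance factor (a/d)² = 1.0258² = 1.052266.
Q̄ = (S_0/π) × 1.052266 × [bracket] = (589/π) × 1.052266 × 0.112338 = 22.16 W/m².

Q̄ ≈ 22.2 W/m²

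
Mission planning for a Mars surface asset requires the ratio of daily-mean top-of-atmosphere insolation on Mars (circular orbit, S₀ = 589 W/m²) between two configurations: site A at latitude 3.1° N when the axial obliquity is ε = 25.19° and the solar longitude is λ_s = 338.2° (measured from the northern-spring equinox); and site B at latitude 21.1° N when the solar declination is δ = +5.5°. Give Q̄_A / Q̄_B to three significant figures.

Q̄_A / Q̄_B ≈ 0.989

— Configuration A (φ=+3.1°):
Solar declination: sin δ = sin ε · sin λ_s = sin 25.19° × sin 338.2° = -0.15806, so δ = -9.094°.
cos H₀ = −tan(+3.1°) tan(-9.094°) = 0.0087, H₀ = 1.5621 rad.
Bracket: H₀ sin φ sin δ + cos φ cos δ sin H₀ = 1.5621×0.05408×-0.15806 + 0.99854×0.98743×0.99996 = -0.013353 + 0.985949 = 0.972596.
Q̄ = (S₀/π) × [bracket] = (589/π) × 0.972596 = 182.35 W/m².
— Configuration B (φ=+21.1°):
cos H₀ = −tan(+21.1°) tan(+5.500°) = -0.0372, H₀ = 1.6080 rad.
Bracket: H₀ sin φ sin δ + cos φ cos δ sin H₀ = 1.6080×0.36000×0.09585 + 0.93295×0.99540×0.99931 = 0.055486 + 0.928018 = 0.983504.
Q̄ = (S₀/π) × [bracket] = (589/π) × 0.983504 = 184.39 W/m².
Ratio Q̄_A / Q̄_B = 182.35 / 184.39 = 0.9889.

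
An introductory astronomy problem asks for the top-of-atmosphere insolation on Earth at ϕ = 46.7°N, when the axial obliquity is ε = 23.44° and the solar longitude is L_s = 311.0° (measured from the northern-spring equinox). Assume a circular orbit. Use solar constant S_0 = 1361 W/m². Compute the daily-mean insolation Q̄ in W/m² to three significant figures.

Solar declination: sin δ = sin ε · sin L_s = sin 23.44° × sin 311.0° = -0.30021, so δ = -17.471°.
cos h₀ = −tan(+46.7°) tan(-17.471°) = 0.3340, h₀ = 1.2303 rad.
Bracket: h₀ sin ϕ sin δ + cos ϕ cos δ sin h₀ = 1.2303×0.72777×-0.30021 + 0.68582×0.95387×0.94258 = -0.268801 + 0.616620 = 0.347819.
Q̄ = (S_0/π) × [bracket] = (1361/π) × 0.347819 = 150.7 W/m².

Q̄ ≈ 151 W/m²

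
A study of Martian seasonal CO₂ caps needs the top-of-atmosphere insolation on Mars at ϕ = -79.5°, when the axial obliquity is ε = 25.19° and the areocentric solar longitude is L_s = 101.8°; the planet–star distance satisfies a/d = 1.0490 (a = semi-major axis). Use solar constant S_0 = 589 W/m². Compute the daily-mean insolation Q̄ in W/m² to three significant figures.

Q̄ ≈ 0.00 W/m²

sin δ = sin 25.19° × sin 101.8° = 0.41663, so δ = +24.622°.
cos h₀ = −tan(-79.5°) tan(+24.622°) = 2.4727 ≥ 1 ⇒ polar night, h₀ = 0 and Q̄ = 0.
Inverse-square distance factor (a/d)² = 1.0490² = 1.100401.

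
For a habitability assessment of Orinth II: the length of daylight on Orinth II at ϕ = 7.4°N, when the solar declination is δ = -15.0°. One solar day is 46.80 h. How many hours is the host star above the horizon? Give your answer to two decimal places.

cos h₀ = −tan ϕ · tan δ = −tan(+7.4°) × tan(-15.000°) = 0.0348, so h₀ = 1.5360 rad = 88.01°.
Daylight = 2h₀/(2π) × 46.80 h = (1.5360/π) × 46.80 = 22.88 h.

22.88 h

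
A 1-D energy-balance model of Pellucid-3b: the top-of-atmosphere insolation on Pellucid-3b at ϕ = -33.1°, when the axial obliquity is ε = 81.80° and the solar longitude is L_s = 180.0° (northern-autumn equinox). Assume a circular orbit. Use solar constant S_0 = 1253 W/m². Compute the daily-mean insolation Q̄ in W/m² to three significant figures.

Solar declination: sin δ = sin ε · sin L_s = sin 81.80° × sin 180.0° = 0.00000, so δ = +0.000°.
cos h₀ = −tan(-33.1°) tan(+0.000°) = 0.0000, h₀ = 1.5708 rad.
Bracket: h₀ sin ϕ sin δ + cos ϕ cos δ sin h₀ = 1.5708×-0.54610×0.00000 + 0.83772×1.00000×1.00000 = -0.000000 + 0.837720 = 0.837720.
Q̄ = (S_0/π) × [bracket] = (1253/π) × 0.837720 = 334.1 W/m².

Q̄ ≈ 334 W/m²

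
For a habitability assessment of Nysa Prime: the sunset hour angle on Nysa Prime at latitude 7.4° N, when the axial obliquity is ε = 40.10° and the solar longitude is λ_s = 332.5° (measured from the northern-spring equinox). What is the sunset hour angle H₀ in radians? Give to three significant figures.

Solar declination: sin δ = sin ε · sin λ_s = sin 40.10° × sin 332.5° = -0.29742, so δ = -17.303°.
cos H₀ = −tan φ · tan δ = −tan(+7.4°) × tan(-17.303°) = 0.0405, so H₀ = 1.5303 rad = 87.68°.

H₀ = 1.53 rad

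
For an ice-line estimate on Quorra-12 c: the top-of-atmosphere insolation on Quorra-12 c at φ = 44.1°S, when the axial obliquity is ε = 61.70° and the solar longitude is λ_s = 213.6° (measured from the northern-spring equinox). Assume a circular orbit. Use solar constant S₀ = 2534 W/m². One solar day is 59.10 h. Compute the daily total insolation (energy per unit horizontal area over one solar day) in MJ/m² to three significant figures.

215 MJ/m²

Solar declination: sin δ = sin ε · sin λ_s = sin 61.70° × sin 213.6° = -0.48725, so δ = -29.160°.
cos H₀ = −tan(-44.1°) tan(-29.160°) = -0.5407, H₀ = 2.1421 rad.
Bracket: H₀ sin φ sin δ + cos φ cos δ sin H₀ = 2.1421×-0.69591×-0.48725 + 0.71813×0.87326×0.84121 = 0.726348 + 0.527535 = 1.253883.
Q̄ = (S₀/π) × [bracket] = (2534/π) × 1.253883 = 1011.4 W/m².
Daily total = Q̄ × 59.10 h × 3600 s/h = 1011.4 × 59.10 × 3600 / 10⁶ = 215.2 MJ/m².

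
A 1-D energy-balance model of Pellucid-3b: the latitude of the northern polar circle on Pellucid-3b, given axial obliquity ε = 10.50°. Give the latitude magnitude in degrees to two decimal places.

79.50°

The polar circle is the lowest latitude that experiences at least one full rotation of continuous daylight at the northern-summer solstice; it lies at |φ| = 90° − ε = 90° − 10.50° = 79.50°.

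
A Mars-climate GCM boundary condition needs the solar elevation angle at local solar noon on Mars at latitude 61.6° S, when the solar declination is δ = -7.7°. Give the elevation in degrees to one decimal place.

At local noon the hour angle is zero, so the zenith angle equals |φ − δ| = |-61.6° − (-7.700°)| = 53.900°.
Elevation = 90° − 53.900° = 36.1°.

36.1°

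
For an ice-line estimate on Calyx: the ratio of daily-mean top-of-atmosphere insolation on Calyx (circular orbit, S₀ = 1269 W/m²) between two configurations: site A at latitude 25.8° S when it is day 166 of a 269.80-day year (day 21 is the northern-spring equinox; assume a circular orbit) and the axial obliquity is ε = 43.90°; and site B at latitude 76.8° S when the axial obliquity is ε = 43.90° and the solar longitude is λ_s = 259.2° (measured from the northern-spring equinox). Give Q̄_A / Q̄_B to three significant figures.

Q̄_A / Q̄_B ≈ 0.481

— Configuration A (φ=-25.8°):
Solar longitude: λ_s = 360° × (166 − 21)/269.80 = 193.477°.
sin δ = sin 43.90° × sin 193.477° = -0.16160, so δ = -9.300°.
cos H₀ = −tan(-25.8°) tan(-9.300°) = -0.0792, H₀ = 1.6500 rad.
Bracket: H₀ sin φ sin δ + cos φ cos δ sin H₀ = 1.6500×-0.43523×-0.16160 + 0.90032×0.98686×0.99686 = 0.116050 + 0.885700 = 1.001750.
Q̄ = (S₀/π) × [bracket] = (1269/π) × 1.001750 = 404.64 W/m².
— Configuration B (φ=-76.8°):
Solar declination: sin δ = sin ε · sin λ_s = sin 43.90° × sin 259.2° = -0.68112, so δ = -42.931°.
cos H₀ = −tan(-76.8°) tan(-42.931°) = -3.9662 ≤ −1 ⇒ polar day, H₀ = π.
Bracket: H₀ sin φ sin δ + cos φ cos δ sin H₀ = 3.1416×-0.97358×-0.68112 + 0.22835×0.73217×0.00000 = 2.083273 + 0.000000 = 2.083273.
Q̄ = (S₀/π) × [bracket] = (1269/π) × 2.083273 = 841.51 W/m².
Ratio Q̄_A / Q̄_B = 404.64 / 841.51 = 0.4808.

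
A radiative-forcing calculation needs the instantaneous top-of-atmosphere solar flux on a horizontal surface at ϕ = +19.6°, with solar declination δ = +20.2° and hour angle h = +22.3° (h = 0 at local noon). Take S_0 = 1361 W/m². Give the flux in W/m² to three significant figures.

cos θ_z = sin ϕ sin δ + cos ϕ cos δ cos h = 0.115831 + 0.817991 = 0.933822.
Flux = S_0 · cos θ_z = 1361 × 0.933822 = 1271 W/m².

1.27e+03 W/m²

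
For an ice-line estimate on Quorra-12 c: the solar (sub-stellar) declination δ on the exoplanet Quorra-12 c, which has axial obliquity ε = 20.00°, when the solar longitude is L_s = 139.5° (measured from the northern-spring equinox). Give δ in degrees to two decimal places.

sin δ = sin ε · sin L_s = sin 20.00° × sin 139.5° = 0.222124.
δ = arcsin(0.222124) = +12.83°.

δ = +12.83°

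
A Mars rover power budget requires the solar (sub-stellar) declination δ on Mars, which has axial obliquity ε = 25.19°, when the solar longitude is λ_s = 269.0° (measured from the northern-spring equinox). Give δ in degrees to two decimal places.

δ = -25.19°

sin δ = sin ε · sin λ_s = sin 25.19° × sin 269.0° = -0.425557.
δ = arcsin(-0.425557) = -25.19°.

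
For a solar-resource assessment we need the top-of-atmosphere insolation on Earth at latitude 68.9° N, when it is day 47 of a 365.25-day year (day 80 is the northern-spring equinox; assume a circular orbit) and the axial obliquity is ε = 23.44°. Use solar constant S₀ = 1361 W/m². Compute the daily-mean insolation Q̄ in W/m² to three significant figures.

Solar longitude: λ_s = 360° × (47 − 80)/365.25 = -32.526°, i.e. -32.526° + 360° = 327.474°.
sin δ = sin 23.44° × sin 327.474° = -0.21388, so δ = -12.350°.
cos H₀ = −tan(+68.9°) tan(-12.350°) = 0.5674, H₀ = 0.9674 rad.
Bracket: H₀ sin φ sin δ + cos φ cos δ sin H₀ = 0.9674×0.93295×-0.21388 + 0.36000×0.97686×0.82343 = -0.193034 + 0.289575 = 0.096541.
Q̄ = (S₀/π) × [bracket] = (1361/π) × 0.096541 = 41.82 W/m².

Q̄ ≈ 41.8 W/m²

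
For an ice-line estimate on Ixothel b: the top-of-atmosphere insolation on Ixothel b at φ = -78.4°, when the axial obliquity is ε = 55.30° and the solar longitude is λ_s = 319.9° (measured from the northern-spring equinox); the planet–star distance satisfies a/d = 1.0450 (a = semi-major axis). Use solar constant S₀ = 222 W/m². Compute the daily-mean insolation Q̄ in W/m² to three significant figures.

Q̄ ≈ 126 W/m²

Solar declination: sin δ = sin ε · sin λ_s = sin 55.30° × sin 319.9° = -0.52956, so δ = -31.976°.
cos H₀ = −tan(-78.4°) tan(-31.976°) = -3.0413 ≤ −1 ⇒ polar day, H₀ = π.
Bracket: H₀ sin φ sin δ + cos φ cos δ sin H₀ = 3.1416×-0.97958×-0.52956 + 0.20108×0.84827×0.00000 = 1.629694 + 0.000000 = 1.629694.
Inverse-square distance factor (a/d)² = 1.0450² = 1.092025.
Q̄ = (S₀/π) × 1.092025 × [bracket] = (222/π) × 1.092025 × 1.629694 = 125.8 W/m².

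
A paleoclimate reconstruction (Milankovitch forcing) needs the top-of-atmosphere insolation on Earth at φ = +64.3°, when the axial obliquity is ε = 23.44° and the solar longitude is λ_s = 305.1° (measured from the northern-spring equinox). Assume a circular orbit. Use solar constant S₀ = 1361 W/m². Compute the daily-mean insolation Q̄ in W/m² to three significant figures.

Solar declination: sin δ = sin ε · sin λ_s = sin 23.44° × sin 305.1° = -0.32545, so δ = -18.993°.
cos H₀ = −tan(+64.3°) tan(-18.993°) = 0.7152, H₀ = 0.7739 rad.
Bracket: H₀ sin φ sin δ + cos φ cos δ sin H₀ = 0.7739×0.90108×-0.32545 + 0.43366×0.94556×0.69895 = -0.226951 + 0.286606 = 0.059655.
Q̄ = (S₀/π) × [bracket] = (1361/π) × 0.059655 = 25.84 W/m².

Q̄ ≈ 25.8 W/m²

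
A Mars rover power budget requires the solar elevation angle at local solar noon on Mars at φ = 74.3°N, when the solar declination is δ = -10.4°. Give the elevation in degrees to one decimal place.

At local noon the hour angle is zero, so the zenith angle equals |φ − δ| = |+74.3° − (-10.400°)| = 84.700°.
Elevation = 90° − 84.700° = 5.3°.

5.3°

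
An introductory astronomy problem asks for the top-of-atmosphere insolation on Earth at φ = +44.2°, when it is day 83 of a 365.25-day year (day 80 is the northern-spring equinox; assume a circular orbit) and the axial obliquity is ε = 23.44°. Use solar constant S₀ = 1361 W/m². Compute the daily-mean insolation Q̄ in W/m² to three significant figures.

Solar longitude: λ_s = 360° × (83 − 80)/365.25 = 2.957°.
sin δ = sin 23.44° × sin 2.957° = 0.02052, so δ = +1.176°.
cos H₀ = −tan(+44.2°) tan(+1.176°) = -0.0200, H₀ = 1.5908 rad.
Bracket: H₀ sin φ sin δ + cos φ cos δ sin H₀ = 1.5908×0.69717×0.02052 + 0.71691×0.99979×0.99980 = 0.022758 + 0.716616 = 0.739374.
Q̄ = (S₀/π) × [bracket] = (1361/π) × 0.739374 = 320.3 W/m².

Q̄ ≈ 320 W/m²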